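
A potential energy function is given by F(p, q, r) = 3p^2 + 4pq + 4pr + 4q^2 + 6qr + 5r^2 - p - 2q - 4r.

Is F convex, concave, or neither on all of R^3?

convex

F is quadratic, so its Hessian is the constant matrix H = [[6, 4, 4], [4, 8, 6], [4, 6, 10]].
Leading principal minors: 6, 32, 168.
All positive ⇒ H ≻ 0 ⇒ convex.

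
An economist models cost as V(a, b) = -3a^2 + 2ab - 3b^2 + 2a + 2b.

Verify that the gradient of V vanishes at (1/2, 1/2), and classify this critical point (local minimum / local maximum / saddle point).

∇V = (-6a + 2b + 2, 2a - 6b + 2); substituting (1/2, 1/2) gives ∇V = (0, 0), so (1/2, 1/2) is indeed a critical point.
The Hessian of V is constant: H = [[-6, 2], [2, -6]].
det(H) = (-6)·(-6) − 2² = 32.
det(H) > 0 and tr(H) = -12 < 0, so H is negative definite and the point is a local maximum.

local maximum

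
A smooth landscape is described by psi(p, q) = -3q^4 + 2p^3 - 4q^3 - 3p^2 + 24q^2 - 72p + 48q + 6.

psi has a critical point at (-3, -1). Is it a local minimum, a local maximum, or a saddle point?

The mixed partial ∂²psi/∂p∂q is 0, so the Hessian at any point is diag(psi_pp, psi_qq) = diag(6(2p - 1), 12(-3q^2 - 2q + 4)).
At (-3, -1): H = diag(-42, 36).
The eigenvalues have opposite signs, so H is indefinite: a saddle point.

saddle point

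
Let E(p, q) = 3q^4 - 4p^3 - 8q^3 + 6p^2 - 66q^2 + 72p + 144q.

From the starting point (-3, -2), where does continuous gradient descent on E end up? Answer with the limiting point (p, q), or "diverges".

(-2, -3)

E is separable, so gradient descent decouples: p follows -∂E/∂p, q follows -∂E/∂q.
∂E/∂p = -12(p - 3)(p + 2); at p=-3 this is -72, so p increases.
∂E/∂q = 12(q - 4)(q - 1)(q + 3); at q=-2 this is 216, so q decreases.
p converges to its nearest critical value -2 (a local min of the p-part); q converges to -3. The iterate converges to (-2, -3).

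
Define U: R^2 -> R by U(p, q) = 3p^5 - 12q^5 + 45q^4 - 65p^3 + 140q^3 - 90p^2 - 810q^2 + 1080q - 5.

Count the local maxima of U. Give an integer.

U separates as a function of p plus a function of q, so ∇U=0 decouples.
∂U/∂p = 15p(p - 4)(p + 1)(p + 3) = 0 at p ∈ {-3, -1, 0, 4}; ∂U/∂q = -60(q - 3)(q - 2)(q - 1)(q + 3) = 0 at q ∈ {-3, 1, 2, 3}.
The Hessian is diagonal: diag(U_pp, U_qq). Second derivatives: U_pp(-3)=-630, U_pp(-1)=150, U_pp(0)=-180, U_pp(4)=2100; U_qq(-3)=7200, U_qq(1)=-480, U_qq(2)=300, U_qq(3)=-720.
Local maxima occur where both diagonal entries negative: (-3, 1), (-3, 3), (0, 1), (0, 3). Count: 4.

4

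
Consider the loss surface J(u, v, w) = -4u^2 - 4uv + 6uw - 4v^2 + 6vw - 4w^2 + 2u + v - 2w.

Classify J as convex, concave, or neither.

concave

J is quadratic, so its Hessian is the constant matrix H = [[-8, -4, 6], [-4, -8, 6], [6, 6, -8]].
Leading principal minors: -8, 48, -96.
Signs alternate −, +, − ⇒ H ≺ 0 ⇒ concave.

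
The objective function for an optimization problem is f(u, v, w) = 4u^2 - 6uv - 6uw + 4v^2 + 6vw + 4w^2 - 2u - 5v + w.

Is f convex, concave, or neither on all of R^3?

convex

f is quadratic, so its Hessian is the constant matrix H = [[8, -6, -6], [-6, 8, 6], [-6, 6, 8]].
Leading principal minors: 8, 28, 80.
All positive ⇒ H ≻ 0 ⇒ convex.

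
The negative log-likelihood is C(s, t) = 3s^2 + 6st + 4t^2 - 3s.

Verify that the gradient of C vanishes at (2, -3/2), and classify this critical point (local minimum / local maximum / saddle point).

∇C = (6s + 6t - 3, 6s + 8t); substituting (2, -3/2) gives ∇C = (0, 0), so (2, -3/2) is indeed a critical point.
The Hessian of C is constant: H = [[6, 6], [6, 8]].
det(H) = 6·8 − 6² = 12.
det(H) > 0 and tr(H) = 14 > 0, so H is positive definite and the point is a local minimum.

local minimum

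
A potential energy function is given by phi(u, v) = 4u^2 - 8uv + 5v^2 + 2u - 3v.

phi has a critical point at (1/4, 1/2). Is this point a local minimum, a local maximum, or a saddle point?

local minimum

The Hessian of phi is constant: H = [[8, -8], [-8, 10]].
det(H) = 8·10 − (-8)² = 16.
det(H) > 0 and tr(H) = 18 > 0, so H is positive definite and the point is a local minimum.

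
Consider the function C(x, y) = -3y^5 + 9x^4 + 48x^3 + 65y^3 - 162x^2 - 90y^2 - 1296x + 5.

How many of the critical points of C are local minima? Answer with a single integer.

4

C separates as a function of x plus a function of y, so ∇C=0 decouples.
∂C/∂x = 36(x - 3)(x + 3)(x + 4) = 0 at x ∈ {-4, -3, 3}; ∂C/∂y = -15y(y - 3)(y - 1)(y + 4) = 0 at y ∈ {-4, 0, 1, 3}.
The Hessian is diagonal: diag(C_xx, C_yy). Second derivatives: C_xx(-4)=252, C_xx(-3)=-216, C_xx(3)=1512; C_yy(-4)=2100, C_yy(0)=-180, C_yy(1)=150, C_yy(3)=-630.
Local minima occur where both diagonal entries positive: (-4, -4), (-4, 1), (3, -4), (3, 1). Count: 4.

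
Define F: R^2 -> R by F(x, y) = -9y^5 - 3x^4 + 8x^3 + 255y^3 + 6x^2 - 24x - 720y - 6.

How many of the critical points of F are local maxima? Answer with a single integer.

F separates as a function of x plus a function of y, so ∇F=0 decouples.
∂F/∂x = -12(x - 2)(x - 1)(x + 1) = 0 at x ∈ {-1, 1, 2}; ∂F/∂y = -45(y - 4)(y - 1)(y + 1)(y + 4) = 0 at y ∈ {-4, -1, 1, 4}.
The Hessian is diagonal: diag(F_xx, F_yy). Second derivatives: F_xx(-1)=-72, F_xx(1)=24, F_xx(2)=-36; F_yy(-4)=5400, F_yy(-1)=-1350, F_yy(1)=1350, F_yy(4)=-5400.
Local maxima occur where both diagonal entries negative: (-1, -1), (-1, 4), (2, -1), (2, 4). Count: 4.

4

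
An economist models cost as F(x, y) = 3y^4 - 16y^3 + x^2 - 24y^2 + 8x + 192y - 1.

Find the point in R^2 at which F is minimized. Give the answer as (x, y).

F(x,y) separates as P(x) + Q(y) − 1, so its minimum is min P + min Q − 1.
P'(x) = 2x + 8 vanishes at x ∈ {-4}; Q'(y) = 12(y - 4)(y - 2)(y + 2) vanishes at y ∈ {-2, 2, 4}.
Local minima of P (where P''>0): P(-4)=-16. Local minima of Q: Q(-2)=-304, Q(4)=128.
So the global minimum of F is P(-4) + Q(-2) − 1 = -16 − 304 − 1 = -321, attained at (-4, -2).

(-4, -2)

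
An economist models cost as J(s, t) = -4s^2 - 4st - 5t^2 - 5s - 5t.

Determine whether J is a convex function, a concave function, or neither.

concave

J is quadratic, so its Hessian is the constant matrix H = [[-8, -4], [-4, -10]].
det(H) = 64, tr(H) = -18.
det(H) > 0 and tr(H) < 0, so H is negative definite everywhere: concave.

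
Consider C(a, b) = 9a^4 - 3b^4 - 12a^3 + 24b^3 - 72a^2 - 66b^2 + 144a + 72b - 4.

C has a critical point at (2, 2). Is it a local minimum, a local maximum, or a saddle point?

local minimum

The mixed partial ∂²C/∂a∂b is 0, so the Hessian at any point is diag(C_aa, C_bb) = diag(36(3a^2 - 2a - 4), 12(-3b^2 + 12b - 11)).
At (2, 2): H = diag(144, 12).
Both eigenvalues are positive, so H is positive definite: a local minimum.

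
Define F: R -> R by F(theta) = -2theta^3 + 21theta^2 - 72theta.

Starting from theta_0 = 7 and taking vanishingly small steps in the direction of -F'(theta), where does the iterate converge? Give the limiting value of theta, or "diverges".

diverges

F'(theta) = -6(theta - 4)(theta - 3), so F'(7) = -72.
Gradient descent moves in the -F' direction, i.e. theta is increasing.
There is no critical point above theta=7, and F' keeps the same sign, so the iterate runs off to +∞.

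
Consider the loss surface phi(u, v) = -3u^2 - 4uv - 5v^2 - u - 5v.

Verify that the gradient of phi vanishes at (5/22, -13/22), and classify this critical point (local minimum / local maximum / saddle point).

local maximum

∇phi = (-6u - 4v - 1, -4u - 10v - 5); substituting (5/22, -13/22) gives ∇phi = (0, 0), so (5/22, -13/22) is indeed a critical point.
The Hessian of phi is constant: H = [[-6, -4], [-4, -10]].
det(H) = (-6)·(-10) − (-4)² = 44.
det(H) > 0 and tr(H) = -16 < 0, so H is negative definite and the point is a local maximum.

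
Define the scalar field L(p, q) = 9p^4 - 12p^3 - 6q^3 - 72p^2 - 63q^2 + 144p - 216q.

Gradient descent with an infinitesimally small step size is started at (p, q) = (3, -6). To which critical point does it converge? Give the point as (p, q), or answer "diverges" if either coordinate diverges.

(2, -4)

L is separable, so gradient descent decouples: p follows -∂L/∂p, q follows -∂L/∂q.
∂L/∂p = 36(p - 2)(p - 1)(p + 2); at p=3 this is 360, so p decreases.
∂L/∂q = -18(q + 3)(q + 4); at q=-6 this is -108, so q increases.
p converges to its nearest critical value 2 (a local min of the p-part); q converges to -4. The iterate converges to (2, -4).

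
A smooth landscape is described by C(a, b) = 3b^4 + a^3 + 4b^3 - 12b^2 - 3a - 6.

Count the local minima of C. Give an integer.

2

C separates as a function of a plus a function of b, so ∇C=0 decouples.
∂C/∂a = 3(a - 1)(a + 1) = 0 at a ∈ {-1, 1}; ∂C/∂b = 12b(b - 1)(b + 2) = 0 at b ∈ {-2, 0, 1}.
The Hessian is diagonal: diag(C_aa, C_bb). Second derivatives: C_aa(-1)=-6, C_aa(1)=6; C_bb(-2)=72, C_bb(0)=-24, C_bb(1)=36.
Local minima occur where both diagonal entries positive: (1, -2), (1, 1). Count: 2.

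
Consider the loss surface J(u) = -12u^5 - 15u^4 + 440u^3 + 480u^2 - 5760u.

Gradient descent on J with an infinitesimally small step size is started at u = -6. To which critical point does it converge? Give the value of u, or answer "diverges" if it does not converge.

-4

J'(u) = -60(u - 4)(u - 2)(u + 3)(u + 4), so J'(-6) = -28800.
Gradient descent moves in the -J' direction, i.e. u is increasing.
The nearest critical point in that direction is u = -4, where J'' = 2880 > 0 (a local minimum). The iterate converges there.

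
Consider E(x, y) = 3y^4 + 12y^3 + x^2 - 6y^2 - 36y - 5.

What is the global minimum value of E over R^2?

E(x,y) separates as P(x) + Q(y) − 5, so its minimum is min P + min Q − 5.
P'(x) = 2x vanishes at x ∈ {0}; Q'(y) = 12(y - 1)(y + 1)(y + 3) vanishes at y ∈ {-3, -1, 1}.
Local minima of P (where P''>0): P(0)=0. Local minima of Q: Q(-3)=-27, Q(1)=-27.
So the global minimum of E is P(0) + Q(-3) − 5 = 0 − 27 − 5 = -32, attained at (0, -3).

-32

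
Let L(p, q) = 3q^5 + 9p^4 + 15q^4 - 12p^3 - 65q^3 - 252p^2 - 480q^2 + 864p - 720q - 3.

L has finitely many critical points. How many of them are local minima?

L separates as a function of p plus a function of q, so ∇L=0 decouples.
∂L/∂p = 36(p - 3)(p - 2)(p + 4) = 0 at p ∈ {-4, 2, 3}; ∂L/∂q = 15(q - 4)(q + 1)(q + 3)(q + 4) = 0 at q ∈ {-4, -3, -1, 4}.
The Hessian is diagonal: diag(L_pp, L_qq). Second derivatives: L_pp(-4)=1512, L_pp(2)=-216, L_pp(3)=252; L_qq(-4)=-360, L_qq(-3)=210, L_qq(-1)=-450, L_qq(4)=4200.
Local minima occur where both diagonal entries positive: (-4, -3), (-4, 4), (3, -3), (3, 4). Count: 4.

4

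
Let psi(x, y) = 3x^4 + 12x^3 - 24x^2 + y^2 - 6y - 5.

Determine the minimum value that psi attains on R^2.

-398

psi(x,y) separates as P(x) + Q(y) − 5, so its minimum is min P + min Q − 5.
P'(x) = 12x(x - 1)(x + 4) vanishes at x ∈ {-4, 0, 1}; Q'(y) = 2y - 6 vanishes at y ∈ {3}.
Local minima of P (where P''>0): P(-4)=-384, P(1)=-9. Local minima of Q: Q(3)=-9.
So the global minimum of psi is P(-4) + Q(3) − 5 = -384 − 9 − 5 = -398, attained at (-4, 3).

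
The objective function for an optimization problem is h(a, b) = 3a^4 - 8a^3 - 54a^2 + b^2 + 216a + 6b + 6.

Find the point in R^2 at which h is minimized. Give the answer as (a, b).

(-3, -3)

h(a,b) separates as P(a) + Q(b) + 6, so its minimum is min P + min Q + 6.
P'(a) = 12(a - 3)(a - 2)(a + 3) vanishes at a ∈ {-3, 2, 3}; Q'(b) = 2b + 6 vanishes at b ∈ {-3}.
Local minima of P (where P''>0): P(-3)=-675, P(3)=189. Local minima of Q: Q(-3)=-9.
So the global minimum of h is P(-3) + Q(-3) + 6 = -675 − 9 + 6 = -678, attained at (-3, -3).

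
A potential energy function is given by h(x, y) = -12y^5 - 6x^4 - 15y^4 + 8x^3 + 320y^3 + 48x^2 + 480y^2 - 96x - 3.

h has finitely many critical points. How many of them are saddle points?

h separates as a function of x plus a function of y, so ∇h=0 decouples.
∂h/∂x = -24(x - 2)(x - 1)(x + 2) = 0 at x ∈ {-2, 1, 2}; ∂h/∂y = -60y(y - 4)(y + 1)(y + 4) = 0 at y ∈ {-4, -1, 0, 4}.
The Hessian is diagonal: diag(h_xx, h_yy). Second derivatives: h_xx(-2)=-288, h_xx(1)=72, h_xx(2)=-96; h_yy(-4)=5760, h_yy(-1)=-900, h_yy(0)=960, h_yy(4)=-9600.
Saddle points occur where the two diagonal entries have opposite signs: (-2, -4), (-2, 0), (1, -1), (1, 4), (2, -4), (2, 0). Count: 6.

6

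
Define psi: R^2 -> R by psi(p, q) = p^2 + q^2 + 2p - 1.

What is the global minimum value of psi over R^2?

-2

psi(p,q) separates as A(p) + B(q) − 1, so its minimum is min A + min B − 1.
A'(p) = 2p + 2 vanishes at p ∈ {-1}; B'(q) = 2q vanishes at q ∈ {0}.
Local minima of A (where A''>0): A(-1)=-1. Local minima of B: B(0)=0.
So the global minimum of psi is A(-1) + B(0) − 1 = -1 + 0 − 1 = -2, attained at (-1, 0).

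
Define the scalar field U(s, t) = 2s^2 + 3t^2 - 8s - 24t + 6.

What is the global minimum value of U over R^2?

-50

U(s,t) separates as P(s) + Q(t) + 6, so its minimum is min P + min Q + 6.
P'(s) = 4s - 8 vanishes at s ∈ {2}; Q'(t) = 6(t - 4) vanishes at t ∈ {4}.
Local minima of P (where P''>0): P(2)=-8. Local minima of Q: Q(4)=-48.
So the global minimum of U is P(2) + Q(4) + 6 = -8 − 48 + 6 = -50, attained at (2, 4).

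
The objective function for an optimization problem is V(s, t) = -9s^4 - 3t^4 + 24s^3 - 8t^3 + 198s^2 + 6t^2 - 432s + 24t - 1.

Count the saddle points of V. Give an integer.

V separates as a function of s plus a function of t, so ∇V=0 decouples.
∂V/∂s = -36(s - 4)(s - 1)(s + 3) = 0 at s ∈ {-3, 1, 4}; ∂V/∂t = -12(t - 1)(t + 1)(t + 2) = 0 at t ∈ {-2, -1, 1}.
The Hessian is diagonal: diag(V_ss, V_tt). Second derivatives: V_ss(-3)=-1008, V_ss(1)=432, V_ss(4)=-756; V_tt(-2)=-36, V_tt(-1)=24, V_tt(1)=-72.
Saddle points occur where the two diagonal entries have opposite signs: (-3, -1), (1, -2), (1, 1), (4, -1). Count: 4.

4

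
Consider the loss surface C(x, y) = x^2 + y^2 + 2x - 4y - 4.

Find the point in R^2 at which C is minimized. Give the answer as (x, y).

C(x,y) separates as P(x) + Q(y) − 4, so its minimum is min P + min Q − 4.
P'(x) = 2x + 2 vanishes at x ∈ {-1}; Q'(y) = 2y - 4 vanishes at y ∈ {2}.
Local minima of P (where P''>0): P(-1)=-1. Local minima of Q: Q(2)=-4.
So the global minimum of C is P(-1) + Q(2) − 4 = -1 − 4 − 4 = -9, attained at (-1, 2).

(-1, 2)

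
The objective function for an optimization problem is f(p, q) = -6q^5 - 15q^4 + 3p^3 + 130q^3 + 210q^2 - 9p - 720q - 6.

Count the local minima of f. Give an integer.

2

f separates as a function of p plus a function of q, so ∇f=0 decouples.
∂f/∂p = 9(p - 1)(p + 1) = 0 at p ∈ {-1, 1}; ∂f/∂q = -30(q - 3)(q - 1)(q + 2)(q + 4) = 0 at q ∈ {-4, -2, 1, 3}.
The Hessian is diagonal: diag(f_pp, f_qq). Second derivatives: f_pp(-1)=-18, f_pp(1)=18; f_qq(-4)=2100, f_qq(-2)=-900, f_qq(1)=900, f_qq(3)=-2100.
Local minima occur where both diagonal entries positive: (1, -4), (1, 1). Count: 2.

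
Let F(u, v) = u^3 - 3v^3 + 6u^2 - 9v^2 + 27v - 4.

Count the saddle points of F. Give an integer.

F separates as a function of u plus a function of v, so ∇F=0 decouples.
∂F/∂u = 3u(u + 4) = 0 at u ∈ {-4, 0}; ∂F/∂v = -9(v - 1)(v + 3) = 0 at v ∈ {-3, 1}.
The Hessian is diagonal: diag(F_uu, F_vv). Second derivatives: F_uu(-4)=-12, F_uu(0)=12; F_vv(-3)=36, F_vv(1)=-36.
Saddle points occur where the two diagonal entries have opposite signs: (-4, -3), (0, 1). Count: 2.

2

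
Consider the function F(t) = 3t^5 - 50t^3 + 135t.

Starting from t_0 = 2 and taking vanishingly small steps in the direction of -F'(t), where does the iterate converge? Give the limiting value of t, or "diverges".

F'(t) = 15(t - 3)(t - 1)(t + 1)(t + 3), so F'(2) = -225.
Gradient descent moves in the -F' direction, i.e. t is increasing.
The nearest critical point in that direction is t = 3, where F'' = 720 > 0 (a local minimum). The iterate converges there.

3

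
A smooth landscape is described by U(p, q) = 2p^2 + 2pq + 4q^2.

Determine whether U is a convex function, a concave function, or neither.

U is quadratic, so its Hessian is the constant matrix H = [[4, 2], [2, 8]].
det(H) = 28, tr(H) = 12.
det(H) > 0 and tr(H) > 0, so H is positive definite everywhere: convex.

convex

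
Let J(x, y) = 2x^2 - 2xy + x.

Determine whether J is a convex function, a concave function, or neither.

neither

J is quadratic, so its Hessian is the constant matrix H = [[4, -2], [-2, 0]].
det(H) = -4, tr(H) = 4.
det(H) < 0, so H is indefinite: neither convex nor concave.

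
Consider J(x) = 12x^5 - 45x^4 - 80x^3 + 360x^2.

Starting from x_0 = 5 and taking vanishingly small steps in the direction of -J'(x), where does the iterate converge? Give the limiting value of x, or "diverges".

J'(x) = 60x(x - 3)(x - 2)(x + 2), so J'(5) = 12600.
Gradient descent moves in the -J' direction, i.e. x is decreasing.
The nearest critical point in that direction is x = 3, where J'' = 900 > 0 (a local minimum). The iterate converges there.

3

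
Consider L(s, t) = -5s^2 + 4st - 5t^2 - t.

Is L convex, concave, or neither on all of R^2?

L is quadratic, so its Hessian is the constant matrix H = [[-10, 4], [4, -10]].
det(H) = 84, tr(H) = -20.
det(H) > 0 and tr(H) < 0, so H is negative definite everywhere: concave.

concave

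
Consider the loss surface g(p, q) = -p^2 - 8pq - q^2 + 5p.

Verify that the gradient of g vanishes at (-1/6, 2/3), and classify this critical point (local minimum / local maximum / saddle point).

saddle point

∇g = (-2p - 8q + 5, -8p - 2q); substituting (-1/6, 2/3) gives ∇g = (0, 0), so (-1/6, 2/3) is indeed a critical point.
The Hessian of g is constant: H = [[-2, -8], [-8, -2]].
det(H) = (-2)·(-2) − (-8)² = -60.
Since det(H) < 0, H is indefinite and the critical point is a saddle point.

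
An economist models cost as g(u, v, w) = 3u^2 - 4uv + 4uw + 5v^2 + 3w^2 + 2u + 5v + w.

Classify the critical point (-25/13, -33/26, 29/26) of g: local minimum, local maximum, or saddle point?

local minimum

The Hessian is constant: H = [[6, -4, 4], [-4, 10, 0], [4, 0, 6]].
Leading principal minors: Δ₁ = 6, Δ₂ = 44, Δ₃ = 104.
All leading minors are positive, so H is positive definite: a local minimum.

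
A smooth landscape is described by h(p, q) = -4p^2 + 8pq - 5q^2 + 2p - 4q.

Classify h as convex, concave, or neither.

h is quadratic, so its Hessian is the constant matrix H = [[-8, 8], [8, -10]].
det(H) = 16, tr(H) = -18.
det(H) > 0 and tr(H) < 0, so H is negative definite everywhere: concave.

concave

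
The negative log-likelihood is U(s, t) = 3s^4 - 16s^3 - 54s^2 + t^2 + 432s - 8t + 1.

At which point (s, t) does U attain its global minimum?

(-3, 4)

U(s,t) separates as P(s) + Q(t) + 1, so its minimum is min P + min Q + 1.
P'(s) = 12(s - 4)(s - 3)(s + 3) vanishes at s ∈ {-3, 3, 4}; Q'(t) = 2(t - 4) vanishes at t ∈ {4}.
Local minima of P (where P''>0): P(-3)=-1107, P(4)=608. Local minima of Q: Q(4)=-16.
So the global minimum of U is P(-3) + Q(4) + 1 = -1107 − 16 + 1 = -1122, attained at (-3, 4).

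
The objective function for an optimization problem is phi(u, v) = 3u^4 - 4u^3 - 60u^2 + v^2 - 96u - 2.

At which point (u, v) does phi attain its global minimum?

phi(u,v) separates as P(u) + Q(v) − 2, so its minimum is min P + min Q − 2.
P'(u) = 12(u - 4)(u + 1)(u + 2) vanishes at u ∈ {-2, -1, 4}; Q'(v) = 2v vanishes at v ∈ {0}.
Local minima of P (where P''>0): P(-2)=32, P(4)=-832. Local minima of Q: Q(0)=0.
So the global minimum of phi is P(4) + Q(0) − 2 = -832 + 0 − 2 = -834, attained at (4, 0).

(4, 0)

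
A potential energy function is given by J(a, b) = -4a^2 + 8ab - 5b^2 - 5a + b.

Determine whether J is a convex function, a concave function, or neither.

J is quadratic, so its Hessian is the constant matrix H = [[-8, 8], [8, -10]].
det(H) = 16, tr(H) = -18.
det(H) > 0 and tr(H) < 0, so H is negative definite everywhere: concave.

concave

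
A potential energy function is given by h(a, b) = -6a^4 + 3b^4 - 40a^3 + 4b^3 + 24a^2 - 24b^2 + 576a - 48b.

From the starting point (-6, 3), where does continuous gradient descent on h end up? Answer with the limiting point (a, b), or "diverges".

h is separable, so gradient descent decouples: a follows -∂h/∂a, b follows -∂h/∂b.
∂h/∂a = -24(a - 2)(a + 3)(a + 4); at a=-6 this is 1152, so a decreases.
∂h/∂b = 12(b - 2)(b + 1)(b + 2); at b=3 this is 240, so b decreases.
The a-coordinate has no critical point in that direction and runs off to infinity.

diverges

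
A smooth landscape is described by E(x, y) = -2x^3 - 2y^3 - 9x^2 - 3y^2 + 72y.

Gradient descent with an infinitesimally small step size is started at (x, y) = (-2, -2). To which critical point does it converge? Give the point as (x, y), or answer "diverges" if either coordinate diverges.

(-3, -4)

E is separable, so gradient descent decouples: x follows -∂E/∂x, y follows -∂E/∂y.
∂E/∂x = -6x(x + 3); at x=-2 this is 12, so x decreases.
∂E/∂y = -6(y - 3)(y + 4); at y=-2 this is 60, so y decreases.
x converges to its nearest critical value -3 (a local min of the x-part); y converges to -4. The iterate converges to (-3, -4).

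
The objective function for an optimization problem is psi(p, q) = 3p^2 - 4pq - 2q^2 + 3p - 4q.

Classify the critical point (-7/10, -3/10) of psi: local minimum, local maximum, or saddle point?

The Hessian of psi is constant: H = [[6, -4], [-4, -4]].
det(H) = 6·(-4) − (-4)² = -40.
Since det(H) < 0, H is indefinite and the critical point is a saddle point.

saddle point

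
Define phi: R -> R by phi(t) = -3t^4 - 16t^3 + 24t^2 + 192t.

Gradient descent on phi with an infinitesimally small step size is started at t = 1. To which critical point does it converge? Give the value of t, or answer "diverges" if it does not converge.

-2

phi'(t) = -12(t - 2)(t + 2)(t + 4), so phi'(1) = 180.
Gradient descent moves in the -phi' direction, i.e. t is decreasing.
The nearest critical point in that direction is t = -2, where phi'' = 96 > 0 (a local minimum). The iterate converges there.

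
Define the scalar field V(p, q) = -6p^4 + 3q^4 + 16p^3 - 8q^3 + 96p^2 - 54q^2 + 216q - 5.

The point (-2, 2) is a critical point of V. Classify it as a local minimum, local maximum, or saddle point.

local maximum

The mixed partial ∂²V/∂p∂q is 0, so the Hessian at any point is diag(V_pp, V_qq) = diag(24(-3p^2 + 4p + 8), 12(3q^2 - 4q - 9)).
At (-2, 2): H = diag(-288, -60).
Both eigenvalues are negative, so H is negative definite: a local maximum.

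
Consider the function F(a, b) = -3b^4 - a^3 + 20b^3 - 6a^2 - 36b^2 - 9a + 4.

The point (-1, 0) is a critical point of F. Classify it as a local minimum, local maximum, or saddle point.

local maximum

The mixed partial ∂²F/∂a∂b is 0, so the Hessian at any point is diag(F_aa, F_bb) = diag(-6(a + 2), 12(-3b^2 + 10b - 6)).
At (-1, 0): H = diag(-6, -72).
Both eigenvalues are negative, so H is negative definite: a local maximum.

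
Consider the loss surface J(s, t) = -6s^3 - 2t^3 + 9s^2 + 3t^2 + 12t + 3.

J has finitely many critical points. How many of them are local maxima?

J separates as a function of s plus a function of t, so ∇J=0 decouples.
∂J/∂s = -18s(s - 1) = 0 at s ∈ {0, 1}; ∂J/∂t = -6(t - 2)(t + 1) = 0 at t ∈ {-1, 2}.
The Hessian is diagonal: diag(J_ss, J_tt). Second derivatives: J_ss(0)=18, J_ss(1)=-18; J_tt(-1)=18, J_tt(2)=-18.
Local maxima occur where both diagonal entries negative: (1, 2). Count: 1.

1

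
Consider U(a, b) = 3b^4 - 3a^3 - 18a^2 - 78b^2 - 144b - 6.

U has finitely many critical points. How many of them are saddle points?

U separates as a function of a plus a function of b, so ∇U=0 decouples.
∂U/∂a = -9a(a + 4) = 0 at a ∈ {-4, 0}; ∂U/∂b = 12(b - 4)(b + 1)(b + 3) = 0 at b ∈ {-3, -1, 4}.
The Hessian is diagonal: diag(U_aa, U_bb). Second derivatives: U_aa(-4)=36, U_aa(0)=-36; U_bb(-3)=168, U_bb(-1)=-120, U_bb(4)=420.
Saddle points occur where the two diagonal entries have opposite signs: (-4, -1), (0, -3), (0, 4). Count: 3.

3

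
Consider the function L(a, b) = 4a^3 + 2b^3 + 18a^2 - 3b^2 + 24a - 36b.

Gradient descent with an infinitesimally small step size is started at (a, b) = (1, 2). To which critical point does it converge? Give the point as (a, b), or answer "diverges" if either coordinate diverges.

L is separable, so gradient descent decouples: a follows -∂L/∂a, b follows -∂L/∂b.
∂L/∂a = 12(a + 1)(a + 2); at a=1 this is 72, so a decreases.
∂L/∂b = 6(b - 3)(b + 2); at b=2 this is -24, so b increases.
a converges to its nearest critical value -1 (a local min of the a-part); b converges to 3. The iterate converges to (-1, 3).

(-1, 3)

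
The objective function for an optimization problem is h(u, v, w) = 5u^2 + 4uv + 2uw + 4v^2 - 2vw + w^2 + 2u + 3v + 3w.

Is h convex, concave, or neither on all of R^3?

convex

h is quadratic, so its Hessian is the constant matrix H = [[10, 4, 2], [4, 8, -2], [2, -2, 2]].
Leading principal minors: 10, 64, 24.
All positive ⇒ H ≻ 0 ⇒ convex.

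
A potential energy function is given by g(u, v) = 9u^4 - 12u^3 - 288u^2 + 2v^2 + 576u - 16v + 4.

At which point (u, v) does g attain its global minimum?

(-4, 4)

g(u,v) separates as P(u) + Q(v) + 4, so its minimum is min P + min Q + 4.
P'(u) = 36(u - 4)(u - 1)(u + 4) vanishes at u ∈ {-4, 1, 4}; Q'(v) = 4v - 16 vanishes at v ∈ {4}.
Local minima of P (where P''>0): P(-4)=-3840, P(4)=-768. Local minima of Q: Q(4)=-32.
So the global minimum of g is P(-4) + Q(4) + 4 = -3840 − 32 + 4 = -3868, attained at (-4, 4).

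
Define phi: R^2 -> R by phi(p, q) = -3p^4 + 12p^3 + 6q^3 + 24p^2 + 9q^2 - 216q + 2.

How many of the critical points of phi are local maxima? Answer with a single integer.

2

phi separates as a function of p plus a function of q, so ∇phi=0 decouples.
∂phi/∂p = -12p(p - 4)(p + 1) = 0 at p ∈ {-1, 0, 4}; ∂phi/∂q = 18(q - 3)(q + 4) = 0 at q ∈ {-4, 3}.
The Hessian is diagonal: diag(phi_pp, phi_qq). Second derivatives: phi_pp(-1)=-60, phi_pp(0)=48, phi_pp(4)=-240; phi_qq(-4)=-126, phi_qq(3)=126.
Local maxima occur where both diagonal entries negative: (-1, -4), (4, -4). Count: 2.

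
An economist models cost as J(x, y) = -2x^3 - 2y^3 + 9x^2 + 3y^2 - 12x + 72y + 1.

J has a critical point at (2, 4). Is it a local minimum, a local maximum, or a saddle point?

The mixed partial ∂²J/∂x∂y is 0, so the Hessian at any point is diag(J_xx, J_yy) = diag(6(-2x + 3), 6(-2y + 1)).
At (2, 4): H = diag(-6, -42).
Both eigenvalues are negative, so H is negative definite: a local maximum.

local maximum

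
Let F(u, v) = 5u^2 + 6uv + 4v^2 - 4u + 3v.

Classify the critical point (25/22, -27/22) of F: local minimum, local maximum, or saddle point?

The Hessian of F is constant: H = [[10, 6], [6, 8]].
det(H) = 10·8 − 6² = 44.
det(H) > 0 and tr(H) = 18 > 0, so H is positive definite and the point is a local minimum.

local minimum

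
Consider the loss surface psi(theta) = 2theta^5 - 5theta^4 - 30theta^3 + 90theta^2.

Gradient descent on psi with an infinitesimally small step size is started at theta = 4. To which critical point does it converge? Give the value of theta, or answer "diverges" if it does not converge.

3

psi'(theta) = 10theta(theta - 3)(theta - 2)(theta + 3), so psi'(4) = 560.
Gradient descent moves in the -psi' direction, i.e. theta is decreasing.
The nearest critical point in that direction is theta = 3, where psi'' = 180 > 0 (a local minimum). The iterate converges there.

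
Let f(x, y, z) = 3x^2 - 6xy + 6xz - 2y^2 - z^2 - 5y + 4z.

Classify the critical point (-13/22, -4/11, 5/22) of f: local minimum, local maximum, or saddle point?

saddle point

The Hessian is constant: H = [[6, -6, 6], [-6, -4, 0], [6, 0, -2]].
Leading principal minors: Δ₁ = 6, Δ₂ = -60, Δ₃ = 264.
The minors fit neither the all-positive nor the alternating-sign pattern, so H is indefinite: a saddle point.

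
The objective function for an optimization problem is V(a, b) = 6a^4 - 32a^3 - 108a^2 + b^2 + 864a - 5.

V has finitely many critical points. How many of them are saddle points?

V separates as a function of a plus a function of b, so ∇V=0 decouples.
∂V/∂a = 24(a - 4)(a - 3)(a + 3) = 0 at a ∈ {-3, 3, 4}; ∂V/∂b = 2b = 0 at b ∈ {0}.
The Hessian is diagonal: diag(V_aa, V_bb). Second derivatives: V_aa(-3)=1008, V_aa(3)=-144, V_aa(4)=168; V_bb(0)=2.
Saddle points occur where the two diagonal entries have opposite signs: (3, 0). Count: 1.

1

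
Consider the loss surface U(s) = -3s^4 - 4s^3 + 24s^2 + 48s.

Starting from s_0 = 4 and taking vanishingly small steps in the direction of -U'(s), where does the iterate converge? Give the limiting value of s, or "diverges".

diverges

U'(s) = -12(s - 2)(s + 1)(s + 2), so U'(4) = -720.
Gradient descent moves in the -U' direction, i.e. s is increasing.
There is no critical point above s=4, and U' keeps the same sign, so the iterate runs off to +∞.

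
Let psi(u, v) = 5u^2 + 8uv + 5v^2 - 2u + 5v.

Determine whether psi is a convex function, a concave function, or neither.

convex

psi is quadratic, so its Hessian is the constant matrix H = [[10, 8], [8, 10]].
det(H) = 36, tr(H) = 20.
det(H) > 0 and tr(H) > 0, so H is positive definite everywhere: convex.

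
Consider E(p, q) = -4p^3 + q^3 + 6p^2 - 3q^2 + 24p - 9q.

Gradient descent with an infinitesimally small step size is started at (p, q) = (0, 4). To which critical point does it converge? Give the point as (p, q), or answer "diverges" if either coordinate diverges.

E is separable, so gradient descent decouples: p follows -∂E/∂p, q follows -∂E/∂q.
∂E/∂p = -12(p - 2)(p + 1); at p=0 this is 24, so p decreases.
∂E/∂q = 3(q - 3)(q + 1); at q=4 this is 15, so q decreases.
p converges to its nearest critical value -1 (a local min of the p-part); q converges to 3. The iterate converges to (-1, 3).

(-1, 3)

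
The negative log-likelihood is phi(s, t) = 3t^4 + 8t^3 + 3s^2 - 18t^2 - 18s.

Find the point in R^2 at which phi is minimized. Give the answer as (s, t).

phi(s,t) separates as P(s) + Q(t), so its minimum is min P + min Q.
P'(s) = 6s - 18 vanishes at s ∈ {3}; Q'(t) = 12t(t - 1)(t + 3) vanishes at t ∈ {-3, 0, 1}.
Local minima of P (where P''>0): P(3)=-27. Local minima of Q: Q(-3)=-135, Q(1)=-7.
So the global minimum of phi is P(3) + Q(-3) = -27 − 135 = -162, attained at (3, -3).

(3, -3)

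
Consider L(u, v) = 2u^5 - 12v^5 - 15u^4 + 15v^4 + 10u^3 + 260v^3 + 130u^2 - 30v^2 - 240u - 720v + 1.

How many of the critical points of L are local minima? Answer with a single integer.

L separates as a function of u plus a function of v, so ∇L=0 decouples.
∂L/∂u = 10(u - 4)(u - 3)(u - 1)(u + 2) = 0 at u ∈ {-2, 1, 3, 4}; ∂L/∂v = -60(v - 4)(v - 1)(v + 1)(v + 3) = 0 at v ∈ {-3, -1, 1, 4}.
The Hessian is diagonal: diag(L_uu, L_vv). Second derivatives: L_uu(-2)=-900, L_uu(1)=180, L_uu(3)=-100, L_uu(4)=180; L_vv(-3)=3360, L_vv(-1)=-1200, L_vv(1)=1440, L_vv(4)=-6300.
Local minima occur where both diagonal entries positive: (1, -3), (1, 1), (4, -3), (4, 1). Count: 4.

4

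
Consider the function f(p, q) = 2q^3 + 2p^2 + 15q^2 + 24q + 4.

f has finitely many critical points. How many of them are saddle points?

1

f separates as a function of p plus a function of q, so ∇f=0 decouples.
∂f/∂p = 4p = 0 at p ∈ {0}; ∂f/∂q = 6(q + 1)(q + 4) = 0 at q ∈ {-4, -1}.
The Hessian is diagonal: diag(f_pp, f_qq). Second derivatives: f_pp(0)=4; f_qq(-4)=-18, f_qq(-1)=18.
Saddle points occur where the two diagonal entries have opposite signs: (0, -4). Count: 1.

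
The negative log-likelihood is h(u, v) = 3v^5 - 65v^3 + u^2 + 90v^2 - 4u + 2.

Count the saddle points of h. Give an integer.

h separates as a function of u plus a function of v, so ∇h=0 decouples.
∂h/∂u = 2(u - 2) = 0 at u ∈ {2}; ∂h/∂v = 15v(v - 3)(v - 1)(v + 4) = 0 at v ∈ {-4, 0, 1, 3}.
The Hessian is diagonal: diag(h_uu, h_vv). Second derivatives: h_uu(2)=2; h_vv(-4)=-2100, h_vv(0)=180, h_vv(1)=-150, h_vv(3)=630.
Saddle points occur where the two diagonal entries have opposite signs: (2, -4), (2, 1). Count: 2.

2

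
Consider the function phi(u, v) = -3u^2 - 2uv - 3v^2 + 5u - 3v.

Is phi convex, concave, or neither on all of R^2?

concave

phi is quadratic, so its Hessian is the constant matrix H = [[-6, -2], [-2, -6]].
det(H) = 32, tr(H) = -12.
det(H) > 0 and tr(H) < 0, so H is negative definite everywhere: concave.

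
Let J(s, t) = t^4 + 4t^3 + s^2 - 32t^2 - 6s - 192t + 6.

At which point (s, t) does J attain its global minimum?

J(s,t) separates as P(s) + Q(t) + 6, so its minimum is min P + min Q + 6.
P'(s) = 2s - 6 vanishes at s ∈ {3}; Q'(t) = 4(t - 4)(t + 3)(t + 4) vanishes at t ∈ {-4, -3, 4}.
Local minima of P (where P''>0): P(3)=-9. Local minima of Q: Q(-4)=256, Q(4)=-768.
So the global minimum of J is P(3) + Q(4) + 6 = -9 − 768 + 6 = -771, attained at (3, 4).

(3, 4)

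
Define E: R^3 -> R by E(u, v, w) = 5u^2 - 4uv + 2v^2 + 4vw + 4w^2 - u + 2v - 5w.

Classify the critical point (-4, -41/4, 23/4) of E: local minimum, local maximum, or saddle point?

local minimum

The Hessian is constant: H = [[10, -4, 0], [-4, 4, 4], [0, 4, 8]].
Leading principal minors: Δ₁ = 10, Δ₂ = 24, Δ₃ = 32.
All leading minors are positive, so H is positive definite: a local minimum.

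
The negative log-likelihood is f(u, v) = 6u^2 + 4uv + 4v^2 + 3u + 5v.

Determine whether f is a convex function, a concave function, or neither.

convex

f is quadratic, so its Hessian is the constant matrix H = [[12, 4], [4, 8]].
det(H) = 80, tr(H) = 20.
det(H) > 0 and tr(H) > 0, so H is positive definite everywhere: convex.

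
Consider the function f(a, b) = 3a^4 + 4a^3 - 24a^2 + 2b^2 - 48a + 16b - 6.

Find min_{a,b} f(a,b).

-150

f(a,b) separates as P(a) + Q(b) − 6, so its minimum is min P + min Q − 6.
P'(a) = 12(a - 2)(a + 1)(a + 2) vanishes at a ∈ {-2, -1, 2}; Q'(b) = 4b + 16 vanishes at b ∈ {-4}.
Local minima of P (where P''>0): P(-2)=16, P(2)=-112. Local minima of Q: Q(-4)=-32.
So the global minimum of f is P(2) + Q(-4) − 6 = -112 − 32 − 6 = -150, attained at (2, -4).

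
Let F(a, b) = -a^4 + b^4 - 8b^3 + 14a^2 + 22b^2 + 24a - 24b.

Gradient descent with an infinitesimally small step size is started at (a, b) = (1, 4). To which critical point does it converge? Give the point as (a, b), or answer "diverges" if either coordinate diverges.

(-1, 3)

F is separable, so gradient descent decouples: a follows -∂F/∂a, b follows -∂F/∂b.
∂F/∂a = -4(a - 3)(a + 1)(a + 2); at a=1 this is 48, so a decreases.
∂F/∂b = 4(b - 3)(b - 2)(b - 1); at b=4 this is 24, so b decreases.
a converges to its nearest critical value -1 (a local min of the a-part); b converges to 3. The iterate converges to (-1, 3).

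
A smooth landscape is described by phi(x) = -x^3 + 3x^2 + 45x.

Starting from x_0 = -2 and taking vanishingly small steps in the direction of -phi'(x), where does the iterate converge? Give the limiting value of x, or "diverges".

-3

phi'(x) = -3(x - 5)(x + 3), so phi'(-2) = 21.
Gradient descent moves in the -phi' direction, i.e. x is decreasing.
The nearest critical point in that direction is x = -3, where phi'' = 24 > 0 (a local minimum). The iterate converges there.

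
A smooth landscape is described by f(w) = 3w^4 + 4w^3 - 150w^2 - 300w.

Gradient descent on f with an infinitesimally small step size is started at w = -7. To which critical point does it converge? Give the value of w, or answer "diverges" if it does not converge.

-5

f'(w) = 12(w - 5)(w + 1)(w + 5), so f'(-7) = -1728.
Gradient descent moves in the -f' direction, i.e. w is increasing.
The nearest critical point in that direction is w = -5, where f'' = 480 > 0 (a local minimum). The iterate converges there.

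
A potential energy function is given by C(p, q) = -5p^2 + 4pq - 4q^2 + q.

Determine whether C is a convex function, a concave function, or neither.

concave

C is quadratic, so its Hessian is the constant matrix H = [[-10, 4], [4, -8]].
det(H) = 64, tr(H) = -18.
det(H) > 0 and tr(H) < 0, so H is negative definite everywhere: concave.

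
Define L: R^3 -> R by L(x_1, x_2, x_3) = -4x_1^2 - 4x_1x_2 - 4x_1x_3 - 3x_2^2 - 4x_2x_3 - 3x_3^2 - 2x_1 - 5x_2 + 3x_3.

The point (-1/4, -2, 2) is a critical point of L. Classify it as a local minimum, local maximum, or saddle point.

The Hessian is constant: H = [[-8, -4, -4], [-4, -6, -4], [-4, -4, -6]].
Leading principal minors: Δ₁ = -8, Δ₂ = 32, Δ₃ = -96.
The minors alternate sign starting negative (−, +, −), so H is negative definite: a local maximum.

local maximum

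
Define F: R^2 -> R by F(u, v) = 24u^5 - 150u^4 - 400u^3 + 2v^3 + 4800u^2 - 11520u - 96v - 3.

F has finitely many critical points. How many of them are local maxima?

F separates as a function of u plus a function of v, so ∇F=0 decouples.
∂F/∂u = 120(u - 4)(u - 3)(u - 2)(u + 4) = 0 at u ∈ {-4, 2, 3, 4}; ∂F/∂v = 6(v - 4)(v + 4) = 0 at v ∈ {-4, 4}.
The Hessian is diagonal: diag(F_uu, F_vv). Second derivatives: F_uu(-4)=-40320, F_uu(2)=1440, F_uu(3)=-840, F_uu(4)=1920; F_vv(-4)=-48, F_vv(4)=48.
Local maxima occur where both diagonal entries negative: (-4, -4), (3, -4). Count: 2.

2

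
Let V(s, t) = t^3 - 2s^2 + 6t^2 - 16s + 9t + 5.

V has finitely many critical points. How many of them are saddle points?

1

V separates as a function of s plus a function of t, so ∇V=0 decouples.
∂V/∂s = -4(s + 4) = 0 at s ∈ {-4}; ∂V/∂t = 3(t + 1)(t + 3) = 0 at t ∈ {-3, -1}.
The Hessian is diagonal: diag(V_ss, V_tt). Second derivatives: V_ss(-4)=-4; V_tt(-3)=-6, V_tt(-1)=6.
Saddle points occur where the two diagonal entries have opposite signs: (-4, -1). Count: 1.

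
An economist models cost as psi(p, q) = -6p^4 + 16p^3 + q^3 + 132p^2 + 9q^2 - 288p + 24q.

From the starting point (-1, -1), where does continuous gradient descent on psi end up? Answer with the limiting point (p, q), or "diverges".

(1, -2)

psi is separable, so gradient descent decouples: p follows -∂psi/∂p, q follows -∂psi/∂q.
∂psi/∂p = -24(p - 4)(p - 1)(p + 3); at p=-1 this is -480, so p increases.
∂psi/∂q = 3(q + 2)(q + 4); at q=-1 this is 9, so q decreases.
p converges to its nearest critical value 1 (a local min of the p-part); q converges to -2. The iterate converges to (1, -2).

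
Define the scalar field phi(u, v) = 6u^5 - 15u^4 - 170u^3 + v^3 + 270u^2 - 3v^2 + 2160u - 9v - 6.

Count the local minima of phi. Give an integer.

phi separates as a function of u plus a function of v, so ∇phi=0 decouples.
∂phi/∂u = 30(u - 4)(u - 3)(u + 2)(u + 3) = 0 at u ∈ {-3, -2, 3, 4}; ∂phi/∂v = 3(v - 3)(v + 1) = 0 at v ∈ {-1, 3}.
The Hessian is diagonal: diag(phi_uu, phi_vv). Second derivatives: phi_uu(-3)=-1260, phi_uu(-2)=900, phi_uu(3)=-900, phi_uu(4)=1260; phi_vv(-1)=-12, phi_vv(3)=12.
Local minima occur where both diagonal entries positive: (-2, 3), (4, 3). Count: 2.

2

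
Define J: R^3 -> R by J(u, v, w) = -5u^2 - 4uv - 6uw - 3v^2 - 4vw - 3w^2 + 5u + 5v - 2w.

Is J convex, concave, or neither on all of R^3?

concave

J is quadratic, so its Hessian is the constant matrix H = [[-10, -4, -6], [-4, -6, -4], [-6, -4, -6]].
Leading principal minors: -10, 44, -80.
Signs alternate −, +, − ⇒ H ≺ 0 ⇒ concave.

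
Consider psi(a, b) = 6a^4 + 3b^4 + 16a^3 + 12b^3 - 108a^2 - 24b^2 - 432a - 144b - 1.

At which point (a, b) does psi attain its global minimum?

(3, 2)

psi(a,b) separates as P(a) + Q(b) − 1, so its minimum is min P + min Q − 1.
P'(a) = 24(a - 3)(a + 2)(a + 3) vanishes at a ∈ {-3, -2, 3}; Q'(b) = 12(b - 2)(b + 2)(b + 3) vanishes at b ∈ {-3, -2, 2}.
Local minima of P (where P''>0): P(-3)=378, P(3)=-1350. Local minima of Q: Q(-3)=135, Q(2)=-240.
So the global minimum of psi is P(3) + Q(2) − 1 = -1350 − 240 − 1 = -1591, attained at (3, 2).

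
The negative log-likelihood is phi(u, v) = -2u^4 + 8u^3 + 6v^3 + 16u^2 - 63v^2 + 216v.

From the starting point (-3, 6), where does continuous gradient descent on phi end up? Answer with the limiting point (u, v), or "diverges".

diverges

phi is separable, so gradient descent decouples: u follows -∂phi/∂u, v follows -∂phi/∂v.
∂phi/∂u = -8u(u - 4)(u + 1); at u=-3 this is 336, so u decreases.
∂phi/∂v = 18(v - 4)(v - 3); at v=6 this is 108, so v decreases.
The u-coordinate has no critical point in that direction and runs off to infinity.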